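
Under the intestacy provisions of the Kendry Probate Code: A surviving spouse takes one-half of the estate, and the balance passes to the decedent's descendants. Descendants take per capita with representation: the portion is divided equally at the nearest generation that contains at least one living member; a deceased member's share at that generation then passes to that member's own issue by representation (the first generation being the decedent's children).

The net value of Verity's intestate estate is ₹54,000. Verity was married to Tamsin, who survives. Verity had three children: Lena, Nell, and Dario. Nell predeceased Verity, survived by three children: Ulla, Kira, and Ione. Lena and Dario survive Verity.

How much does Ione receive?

Tamsin takes one-half of ₹54,000 = ₹27,000. The remaining ₹27,000 passes to the descendants.
The descendants' portion (₹27,000) is divided into 3 shares of ₹9,000: Lena and Dario each take ₹9,000; Nell's ₹9,000 share passes to Nell's issue.
Nell's share (₹9,000) is divided into 3 shares of ₹3,000: Ulla, Kira, and Ione each take ₹3,000.

Ione receives ₹3,000.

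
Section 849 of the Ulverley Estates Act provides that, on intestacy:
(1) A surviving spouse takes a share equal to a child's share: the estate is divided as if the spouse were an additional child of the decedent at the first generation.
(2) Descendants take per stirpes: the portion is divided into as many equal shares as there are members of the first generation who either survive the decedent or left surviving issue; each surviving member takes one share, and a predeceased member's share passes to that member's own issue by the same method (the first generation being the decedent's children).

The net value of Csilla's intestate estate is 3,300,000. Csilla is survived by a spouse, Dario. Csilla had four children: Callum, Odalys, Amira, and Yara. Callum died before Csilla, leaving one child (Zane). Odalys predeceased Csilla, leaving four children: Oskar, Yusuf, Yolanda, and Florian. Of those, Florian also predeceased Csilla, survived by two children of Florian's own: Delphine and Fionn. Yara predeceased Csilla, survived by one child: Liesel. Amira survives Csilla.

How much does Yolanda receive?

Yolanda receives 165,000.

The spouse counts as an additional share at the children's level, so there are 5 primary shares of 660,000. Dario takes one such share (660,000).
The children's combined portion (2,640,000) is divided into 4 shares of 660,000: Amira takes 660,000; Callum's 660,000 share passes to Callum's issue; Odalys's 660,000 share passes to Odalys's issue; Yara's 660,000 share passes to Yara's issue.
Callum's share (660,000) passes entirely to Zane.
Odalys's share (660,000) is divided into 4 shares of 165,000: Oskar, Yusuf, and Yolanda each take 165,000; Florian's 165,000 share passes to Florian's issue.
Florian's share (165,000) is divided into 2 shares of 82,500: Delphine and Fionn each take 82,500.
Yara's share (660,000) passes entirely to Liesel.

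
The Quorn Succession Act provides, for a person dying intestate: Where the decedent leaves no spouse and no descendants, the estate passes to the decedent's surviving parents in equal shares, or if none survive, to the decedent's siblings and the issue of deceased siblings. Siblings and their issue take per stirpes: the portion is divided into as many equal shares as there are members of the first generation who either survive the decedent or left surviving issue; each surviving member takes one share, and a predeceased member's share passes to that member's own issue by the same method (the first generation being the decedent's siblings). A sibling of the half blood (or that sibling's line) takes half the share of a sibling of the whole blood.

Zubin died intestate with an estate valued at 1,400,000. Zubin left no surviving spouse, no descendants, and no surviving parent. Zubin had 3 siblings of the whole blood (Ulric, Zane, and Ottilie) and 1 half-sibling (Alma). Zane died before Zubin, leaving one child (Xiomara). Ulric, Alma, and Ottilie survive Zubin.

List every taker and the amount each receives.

Ulric: 400,000; Xiomara: 400,000; Alma: 200,000; Ottilie: 400,000

The entire 1,400,000 passes to the siblings and their issue.
Counting each half-blood sibling's line as half a unit, there are 7/2 units in 1,400,000, so one unit is 400,000. Whole-blood lines (Ulric, Zane, and Ottilie) take 400,000 each; half-blood lines (Alma) take 200,000 each.
Zane's share (400,000) passes entirely to Xiomara.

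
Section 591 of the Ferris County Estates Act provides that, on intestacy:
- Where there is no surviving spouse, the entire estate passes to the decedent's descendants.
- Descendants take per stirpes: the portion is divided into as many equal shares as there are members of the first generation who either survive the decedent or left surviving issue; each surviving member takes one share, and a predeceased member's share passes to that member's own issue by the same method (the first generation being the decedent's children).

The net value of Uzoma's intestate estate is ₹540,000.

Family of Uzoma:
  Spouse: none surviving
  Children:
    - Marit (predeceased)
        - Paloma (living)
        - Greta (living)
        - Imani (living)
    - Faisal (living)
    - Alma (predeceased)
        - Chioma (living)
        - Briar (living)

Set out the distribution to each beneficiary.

Paloma: ₹60,000; Greta: ₹60,000; Imani: ₹60,000; Faisal: ₹180,000; Chioma: ₹90,000; Briar: ₹90,000

The entire ₹540,000 passes to the descendants.
That amount (₹540,000) is divided into 3 shares of ₹180,000: Faisal takes ₹180,000; Marit's ₹180,000 share passes to Marit's issue; Alma's ₹180,000 share passes to Alma's issue.
Marit's share (₹180,000) is divided into 3 shares of ₹60,000: Paloma, Greta, and Imani each take ₹60,000.
Alma's share (₹180,000) is divided into 2 shares of ₹90,000: Chioma and Briar each take ₹90,000.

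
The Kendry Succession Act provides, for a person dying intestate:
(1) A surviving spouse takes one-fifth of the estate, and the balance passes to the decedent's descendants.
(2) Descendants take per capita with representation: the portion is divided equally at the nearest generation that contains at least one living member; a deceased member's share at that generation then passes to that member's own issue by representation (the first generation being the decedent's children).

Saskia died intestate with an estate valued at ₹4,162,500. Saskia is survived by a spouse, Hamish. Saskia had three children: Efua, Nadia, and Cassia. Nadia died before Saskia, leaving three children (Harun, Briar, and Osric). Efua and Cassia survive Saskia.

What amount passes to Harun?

Hamish takes one-fifth of ₹4,162,500 = ₹832,500. The remaining ₹3,330,000 passes to the descendants.
The descendants' portion (₹3,330,000) is divided into 3 shares of ₹1,110,000: Efua and Cassia each take ₹1,110,000; Nadia's ₹1,110,000 share passes to Nadia's issue.
Nadia's share (₹1,110,000) is divided into 3 shares of ₹370,000: Harun, Briar, and Osric each take ₹370,000.

Harun receives ₹370,000.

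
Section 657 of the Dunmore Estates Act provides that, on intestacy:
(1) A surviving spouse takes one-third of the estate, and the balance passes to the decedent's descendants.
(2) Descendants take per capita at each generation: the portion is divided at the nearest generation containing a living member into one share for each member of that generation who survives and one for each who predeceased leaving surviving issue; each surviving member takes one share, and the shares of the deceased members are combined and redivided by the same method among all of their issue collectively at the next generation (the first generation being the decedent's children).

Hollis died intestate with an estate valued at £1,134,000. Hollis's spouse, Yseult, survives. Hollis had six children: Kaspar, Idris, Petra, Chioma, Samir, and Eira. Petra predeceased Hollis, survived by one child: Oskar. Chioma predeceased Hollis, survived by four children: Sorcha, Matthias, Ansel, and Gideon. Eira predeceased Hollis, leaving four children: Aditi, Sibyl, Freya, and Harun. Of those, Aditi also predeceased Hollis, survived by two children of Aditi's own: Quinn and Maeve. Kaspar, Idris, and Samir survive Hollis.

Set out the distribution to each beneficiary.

Yseult: £378,000; Kaspar: £126,000; Idris: £126,000; Oskar: £42,000; Sorcha: £42,000; Matthias: £42,000; Ansel: £42,000; Gideon: £42,000; Samir: £126,000; Quinn: £21,000; Maeve: £21,000; Sibyl: £42,000; Freya: £42,000; Harun: £42,000

Yseult takes one-third of £1,134,000 = £378,000. The remaining £756,000 passes to the descendants.
The descendants' portion (£756,000) is divided at the children's generation into 6 shares of £126,000. Kaspar, Idris, and Samir each take £126,000. The 3 shares of the deceased (Petra, Chioma, and Eira) are combined into a pool of £378,000.
That pool (£378,000) is divided at the grandchildren's generation into 9 shares of £42,000. Oskar, Sorcha, Matthias, Ansel, Gideon, Sibyl, Freya, and Harun each take £42,000. The remaining share for the deceased Aditi (£42,000) is carried to the next generation.
That pool (£42,000) is divided at the great-grandchildren's generation equally among Quinn and Maeve: £21,000 each.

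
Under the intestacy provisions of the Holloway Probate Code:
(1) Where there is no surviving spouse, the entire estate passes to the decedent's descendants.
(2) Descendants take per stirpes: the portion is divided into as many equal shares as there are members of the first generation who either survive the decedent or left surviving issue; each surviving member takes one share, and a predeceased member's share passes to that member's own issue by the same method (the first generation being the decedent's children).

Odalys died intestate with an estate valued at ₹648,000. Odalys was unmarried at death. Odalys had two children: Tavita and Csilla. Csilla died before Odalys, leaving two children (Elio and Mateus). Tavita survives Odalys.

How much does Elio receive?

Elio receives ₹162,000.

The entire ₹648,000 passes to the descendants.
That amount (₹648,000) is divided into 2 shares of ₹324,000: Tavita takes ₹324,000; Csilla's ₹324,000 share passes to Csilla's issue.
Csilla's share (₹324,000) is divided into 2 shares of ₹162,000: Elio and Mateus each take ₹162,000.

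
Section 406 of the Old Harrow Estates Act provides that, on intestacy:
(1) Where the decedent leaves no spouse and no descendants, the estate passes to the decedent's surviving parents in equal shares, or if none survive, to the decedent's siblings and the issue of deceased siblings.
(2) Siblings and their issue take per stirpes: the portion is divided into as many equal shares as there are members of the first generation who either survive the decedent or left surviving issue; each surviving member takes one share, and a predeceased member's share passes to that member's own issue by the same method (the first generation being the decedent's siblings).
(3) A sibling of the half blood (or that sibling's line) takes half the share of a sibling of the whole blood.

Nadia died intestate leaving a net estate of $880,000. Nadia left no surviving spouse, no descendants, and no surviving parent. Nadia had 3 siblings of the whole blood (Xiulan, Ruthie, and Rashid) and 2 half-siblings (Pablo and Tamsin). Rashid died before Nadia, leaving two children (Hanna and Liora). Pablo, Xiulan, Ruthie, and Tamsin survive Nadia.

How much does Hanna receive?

The entire $880,000 passes to the siblings and their issue.
Counting each half-blood sibling's line as half a unit, there are 4 units in $880,000, so one unit is $220,000. Whole-blood lines (Xiulan, Ruthie, and Rashid) take $220,000 each; half-blood lines (Pablo and Tamsin) take $110,000 each.
Rashid's share ($220,000) is divided into 2 shares of $110,000: Hanna and Liora each take $110,000.

Hanna receives $110,000.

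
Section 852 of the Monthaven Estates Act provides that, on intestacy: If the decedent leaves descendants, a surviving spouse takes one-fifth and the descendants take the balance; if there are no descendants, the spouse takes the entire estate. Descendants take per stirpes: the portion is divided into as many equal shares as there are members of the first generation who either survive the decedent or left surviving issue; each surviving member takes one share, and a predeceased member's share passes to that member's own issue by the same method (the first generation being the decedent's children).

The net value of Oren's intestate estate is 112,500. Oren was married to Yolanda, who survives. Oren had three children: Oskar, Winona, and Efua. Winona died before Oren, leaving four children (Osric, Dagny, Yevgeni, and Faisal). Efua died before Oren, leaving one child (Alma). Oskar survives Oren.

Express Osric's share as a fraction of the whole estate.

Osric receives 1/15 of the estate.

Yolanda takes one-fifth of 112,500 = 22,500. The remaining 90,000 passes to the descendants.
The descendants' portion (90,000) is divided into 3 shares of 30,000: Oskar takes 30,000; Winona's 30,000 share passes to Winona's issue; Efua's 30,000 share passes to Efua's issue.
Winona's share (30,000) is divided into 4 shares of 7,500: Osric, Dagny, Yevgeni, and Faisal each take 7,500.
Efua's share (30,000) passes entirely to Alma.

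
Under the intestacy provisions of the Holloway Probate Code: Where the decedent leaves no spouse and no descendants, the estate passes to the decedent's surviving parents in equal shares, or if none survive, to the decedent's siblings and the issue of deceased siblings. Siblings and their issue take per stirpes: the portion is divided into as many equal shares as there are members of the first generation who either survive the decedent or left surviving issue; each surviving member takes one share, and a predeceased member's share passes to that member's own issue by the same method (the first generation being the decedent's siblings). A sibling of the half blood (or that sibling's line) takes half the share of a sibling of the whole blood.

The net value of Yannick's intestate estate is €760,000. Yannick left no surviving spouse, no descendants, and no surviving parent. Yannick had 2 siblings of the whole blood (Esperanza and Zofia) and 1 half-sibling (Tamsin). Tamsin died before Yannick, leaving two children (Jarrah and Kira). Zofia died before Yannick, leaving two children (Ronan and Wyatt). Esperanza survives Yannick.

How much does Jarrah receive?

The entire €760,000 passes to the siblings and their issue.
Counting each half-blood sibling's line as half a unit, there are 5/2 units in €760,000, so one unit is €304,000. Whole-blood lines (Esperanza and Zofia) take €304,000 each; half-blood lines (Tamsin) take €152,000 each.
Tamsin's share (€152,000) is divided into 2 shares of €76,000: Jarrah and Kira each take €76,000.
Zofia's share (€304,000) is divided into 2 shares of €152,000: Ronan and Wyatt each take €152,000.

Jarrah receives €76,000.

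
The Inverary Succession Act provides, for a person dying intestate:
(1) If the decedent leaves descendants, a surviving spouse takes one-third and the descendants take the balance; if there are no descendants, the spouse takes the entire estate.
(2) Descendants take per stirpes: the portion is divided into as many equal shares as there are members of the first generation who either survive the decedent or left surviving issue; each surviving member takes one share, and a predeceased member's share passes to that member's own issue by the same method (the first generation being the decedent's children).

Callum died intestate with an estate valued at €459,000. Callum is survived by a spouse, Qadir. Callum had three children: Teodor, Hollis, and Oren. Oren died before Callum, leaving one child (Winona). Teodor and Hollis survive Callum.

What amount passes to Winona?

Winona receives €102,000.

Qadir takes one-third of €459,000 = €153,000. The remaining €306,000 passes to the descendants.
The descendants' portion (€306,000) is divided into 3 shares of €102,000: Teodor and Hollis each take €102,000; Oren's €102,000 share passes to Oren's issue.
Oren's share (€102,000) passes entirely to Winona.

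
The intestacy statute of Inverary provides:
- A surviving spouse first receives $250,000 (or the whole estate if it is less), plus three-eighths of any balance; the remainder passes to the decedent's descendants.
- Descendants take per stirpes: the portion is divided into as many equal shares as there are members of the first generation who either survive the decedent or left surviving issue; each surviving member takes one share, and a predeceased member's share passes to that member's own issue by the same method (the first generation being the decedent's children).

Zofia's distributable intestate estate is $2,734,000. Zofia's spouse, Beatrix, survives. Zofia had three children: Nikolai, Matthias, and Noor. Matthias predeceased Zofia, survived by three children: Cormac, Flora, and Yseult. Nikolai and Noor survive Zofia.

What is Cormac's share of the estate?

Beatrix first takes $250,000, leaving a balance of $2,484,000. Beatrix then takes three-eighths of the balance ($931,500), for a total of $1,181,500. The remaining $1,552,500 passes to the descendants.
The descendants' portion ($1,552,500) is divided into 3 shares of $517,500: Nikolai and Noor each take $517,500; Matthias's $517,500 share passes to Matthias's issue.
Matthias's share ($517,500) is divided into 3 shares of $172,500: Cormac, Flora, and Yseult each take $172,500.

Cormac receives $172,500.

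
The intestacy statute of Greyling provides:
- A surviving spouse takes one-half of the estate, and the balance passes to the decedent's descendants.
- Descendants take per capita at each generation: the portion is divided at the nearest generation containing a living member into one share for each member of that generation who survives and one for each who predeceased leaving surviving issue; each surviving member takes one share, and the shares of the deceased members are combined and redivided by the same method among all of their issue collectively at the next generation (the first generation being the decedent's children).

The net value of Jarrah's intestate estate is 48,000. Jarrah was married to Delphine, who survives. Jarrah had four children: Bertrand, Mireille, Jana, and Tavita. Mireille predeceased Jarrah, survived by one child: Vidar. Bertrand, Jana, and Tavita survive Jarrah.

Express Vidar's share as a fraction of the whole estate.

Vidar receives 1/8 of the estate.

Delphine takes one-half of 48,000 = 24,000. The remaining 24,000 passes to the descendants.
The descendants' portion (24,000) is divided at the children's generation into 4 shares of 6,000. Bertrand, Jana, and Tavita each take 6,000. The remaining share for the deceased Mireille (6,000) is carried to the next generation.
That pool (6,000) passes entirely to Vidar, the sole taker at the grandchildren's generation.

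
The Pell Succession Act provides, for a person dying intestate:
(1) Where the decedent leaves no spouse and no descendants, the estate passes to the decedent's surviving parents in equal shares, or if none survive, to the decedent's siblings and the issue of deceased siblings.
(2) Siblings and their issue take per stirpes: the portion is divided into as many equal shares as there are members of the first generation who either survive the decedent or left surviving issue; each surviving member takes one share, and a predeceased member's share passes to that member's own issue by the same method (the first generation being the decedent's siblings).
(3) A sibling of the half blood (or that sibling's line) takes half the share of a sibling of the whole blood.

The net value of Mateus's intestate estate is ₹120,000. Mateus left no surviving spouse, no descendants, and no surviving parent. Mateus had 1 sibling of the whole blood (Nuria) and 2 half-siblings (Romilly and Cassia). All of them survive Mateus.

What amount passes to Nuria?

The entire ₹120,000 passes to the siblings and their issue.
Counting each half-blood sibling's line as half a unit, there are 2 units in ₹120,000, so one unit is ₹60,000. Whole-blood lines (Nuria) take ₹60,000 each; half-blood lines (Romilly and Cassia) take ₹30,000 each.

Nuria receives ₹60,000.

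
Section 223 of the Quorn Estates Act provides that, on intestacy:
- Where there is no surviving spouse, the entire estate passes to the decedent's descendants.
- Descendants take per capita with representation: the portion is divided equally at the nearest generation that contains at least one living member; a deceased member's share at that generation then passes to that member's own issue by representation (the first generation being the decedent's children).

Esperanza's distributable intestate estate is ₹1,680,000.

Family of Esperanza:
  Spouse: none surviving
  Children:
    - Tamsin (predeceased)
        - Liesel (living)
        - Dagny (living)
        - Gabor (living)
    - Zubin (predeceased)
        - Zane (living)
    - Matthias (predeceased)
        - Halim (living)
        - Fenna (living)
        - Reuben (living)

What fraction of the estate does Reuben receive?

Reuben receives 1/7 of the estate.

The entire ₹1,680,000 passes to the descendants.
No child survives, so the initial division is made at the grandchildren's generation.
That amount (₹1,680,000) is divided into 7 shares of ₹240,000: Liesel, Dagny, Gabor, Zane, Halim, Fenna, and Reuben each take ₹240,000.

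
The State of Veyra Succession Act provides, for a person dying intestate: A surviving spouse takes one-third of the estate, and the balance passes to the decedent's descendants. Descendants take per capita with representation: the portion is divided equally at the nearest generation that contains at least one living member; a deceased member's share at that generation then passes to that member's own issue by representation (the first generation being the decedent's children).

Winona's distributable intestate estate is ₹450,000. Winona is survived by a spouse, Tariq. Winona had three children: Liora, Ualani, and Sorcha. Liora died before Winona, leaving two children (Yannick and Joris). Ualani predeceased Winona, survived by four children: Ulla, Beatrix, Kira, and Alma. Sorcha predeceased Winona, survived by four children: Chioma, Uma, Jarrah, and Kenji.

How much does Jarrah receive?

Jarrah receives ₹30,000.

Tariq takes one-third of ₹450,000 = ₹150,000. The remaining ₹300,000 passes to the descendants.
No child survives, so the initial division is made at the grandchildren's generation.
The descendants' portion (₹300,000) is divided into 10 shares of ₹30,000: Yannick, Joris, Ulla, Beatrix, Kira, Alma, Chioma, Uma, Jarrah, and Kenji each take ₹30,000.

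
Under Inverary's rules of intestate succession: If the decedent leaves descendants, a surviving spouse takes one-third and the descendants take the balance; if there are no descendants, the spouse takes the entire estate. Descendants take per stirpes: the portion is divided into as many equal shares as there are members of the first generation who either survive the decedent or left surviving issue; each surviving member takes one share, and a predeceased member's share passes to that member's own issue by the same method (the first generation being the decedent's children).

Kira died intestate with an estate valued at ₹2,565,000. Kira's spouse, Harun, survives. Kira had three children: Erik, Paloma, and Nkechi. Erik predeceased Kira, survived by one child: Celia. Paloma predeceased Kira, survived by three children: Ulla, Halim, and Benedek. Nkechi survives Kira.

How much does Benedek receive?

Harun takes one-third of ₹2,565,000 = ₹855,000. The remaining ₹1,710,000 passes to the descendants.
The descendants' portion (₹1,710,000) is divided into 3 shares of ₹570,000: Nkechi takes ₹570,000; Erik's ₹570,000 share passes to Erik's issue; Paloma's ₹570,000 share passes to Paloma's issue.
Erik's share (₹570,000) passes entirely to Celia.
Paloma's share (₹570,000) is divided into 3 shares of ₹190,000: Ulla, Halim, and Benedek each take ₹190,000.

Benedek receives ₹190,000.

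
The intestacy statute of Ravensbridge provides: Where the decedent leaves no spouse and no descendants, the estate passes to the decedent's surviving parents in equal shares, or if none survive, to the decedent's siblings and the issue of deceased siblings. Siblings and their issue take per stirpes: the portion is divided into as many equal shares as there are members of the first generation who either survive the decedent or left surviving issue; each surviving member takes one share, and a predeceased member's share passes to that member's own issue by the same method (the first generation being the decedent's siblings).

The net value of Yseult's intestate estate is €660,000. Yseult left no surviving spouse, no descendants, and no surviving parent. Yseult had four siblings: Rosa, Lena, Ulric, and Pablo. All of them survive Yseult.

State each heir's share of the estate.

Rosa: €165,000; Lena: €165,000; Ulric: €165,000; Pablo: €165,000

The entire €660,000 passes to the siblings and their issue.
That amount (€660,000) is divided into 4 shares of €165,000: Rosa, Lena, Ulric, and Pablo each take €165,000.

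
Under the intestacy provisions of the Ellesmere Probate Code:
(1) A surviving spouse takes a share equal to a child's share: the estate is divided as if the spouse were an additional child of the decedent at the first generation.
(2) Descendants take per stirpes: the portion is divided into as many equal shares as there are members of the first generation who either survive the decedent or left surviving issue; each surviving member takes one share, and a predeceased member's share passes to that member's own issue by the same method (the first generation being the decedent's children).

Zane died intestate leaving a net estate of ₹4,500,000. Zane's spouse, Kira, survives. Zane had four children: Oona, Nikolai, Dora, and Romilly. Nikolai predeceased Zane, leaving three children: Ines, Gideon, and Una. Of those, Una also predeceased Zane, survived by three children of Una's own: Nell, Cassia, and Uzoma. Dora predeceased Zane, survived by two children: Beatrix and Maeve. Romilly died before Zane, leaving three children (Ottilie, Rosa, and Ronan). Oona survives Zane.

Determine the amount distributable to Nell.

Nell receives ₹100,000.

The spouse counts as an additional share at the children's level, so there are 5 primary shares of ₹900,000. Kira takes one such share (₹900,000).
The children's combined portion (₹3,600,000) is divided into 4 shares of ₹900,000: Oona takes ₹900,000; Nikolai's ₹900,000 share passes to Nikolai's issue; Dora's ₹900,000 share passes to Dora's issue; Romilly's ₹900,000 share passes to Romilly's issue.
Nikolai's share (₹900,000) is divided into 3 shares of ₹300,000: Ines and Gideon each take ₹300,000; Una's ₹300,000 share passes to Una's issue.
Una's share (₹300,000) is divided into 3 shares of ₹100,000: Nell, Cassia, and Uzoma each take ₹100,000.
Dora's share (₹900,000) is divided into 2 shares of ₹450,000: Beatrix and Maeve each take ₹450,000.
Romilly's share (₹900,000) is divided into 3 shares of ₹300,000: Ottilie, Rosa, and Ronan each take ₹300,000.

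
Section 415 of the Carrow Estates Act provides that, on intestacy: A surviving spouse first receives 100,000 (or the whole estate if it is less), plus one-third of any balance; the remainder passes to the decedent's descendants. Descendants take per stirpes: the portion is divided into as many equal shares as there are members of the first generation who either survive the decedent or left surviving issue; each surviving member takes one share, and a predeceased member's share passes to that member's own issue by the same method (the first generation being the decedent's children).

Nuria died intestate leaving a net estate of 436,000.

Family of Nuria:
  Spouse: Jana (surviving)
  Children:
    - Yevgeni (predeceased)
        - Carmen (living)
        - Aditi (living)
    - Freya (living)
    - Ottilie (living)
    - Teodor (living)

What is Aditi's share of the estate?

Jana first takes 100,000, leaving a balance of 336,000. Jana then takes one-third of the balance (112,000), for a total of 212,000. The remaining 224,000 passes to the descendants.
The descendants' portion (224,000) is divided into 4 shares of 56,000: Freya, Ottilie, and Teodor each take 56,000; Yevgeni's 56,000 share passes to Yevgeni's issue.
Yevgeni's share (56,000) is divided into 2 shares of 28,000: Carmen and Aditi each take 28,000.

Aditi receives 28,000.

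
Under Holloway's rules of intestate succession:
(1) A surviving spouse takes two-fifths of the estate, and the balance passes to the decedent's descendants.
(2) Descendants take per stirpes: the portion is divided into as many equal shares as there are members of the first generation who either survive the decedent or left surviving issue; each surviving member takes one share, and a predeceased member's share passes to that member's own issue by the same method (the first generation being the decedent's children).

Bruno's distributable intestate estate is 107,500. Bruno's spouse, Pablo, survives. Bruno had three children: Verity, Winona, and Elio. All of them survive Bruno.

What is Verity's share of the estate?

Pablo takes two-fifths of 107,500 = 43,000. The remaining 64,500 passes to the descendants.
The descendants' portion (64,500) is divided into 3 shares of 21,500: Verity, Winona, and Elio each take 21,500.

Verity receives 21,500.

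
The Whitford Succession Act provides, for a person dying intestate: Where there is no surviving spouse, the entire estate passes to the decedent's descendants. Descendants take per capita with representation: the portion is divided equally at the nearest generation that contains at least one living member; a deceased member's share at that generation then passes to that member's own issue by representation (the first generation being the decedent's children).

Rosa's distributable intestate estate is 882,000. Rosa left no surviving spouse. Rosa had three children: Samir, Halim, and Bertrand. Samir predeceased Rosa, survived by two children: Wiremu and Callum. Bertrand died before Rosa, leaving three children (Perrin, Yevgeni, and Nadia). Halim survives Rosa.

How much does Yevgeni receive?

The entire 882,000 passes to the descendants.
That amount (882,000) is divided into 3 shares of 294,000: Halim takes 294,000; Samir's 294,000 share passes to Samir's issue; Bertrand's 294,000 share passes to Bertrand's issue.
Samir's share (294,000) is divided into 2 shares of 147,000: Wiremu and Callum each take 147,000.
Bertrand's share (294,000) is divided into 3 shares of 98,000: Perrin, Yevgeni, and Nadia each take 98,000.

Yevgeni receives 98,000.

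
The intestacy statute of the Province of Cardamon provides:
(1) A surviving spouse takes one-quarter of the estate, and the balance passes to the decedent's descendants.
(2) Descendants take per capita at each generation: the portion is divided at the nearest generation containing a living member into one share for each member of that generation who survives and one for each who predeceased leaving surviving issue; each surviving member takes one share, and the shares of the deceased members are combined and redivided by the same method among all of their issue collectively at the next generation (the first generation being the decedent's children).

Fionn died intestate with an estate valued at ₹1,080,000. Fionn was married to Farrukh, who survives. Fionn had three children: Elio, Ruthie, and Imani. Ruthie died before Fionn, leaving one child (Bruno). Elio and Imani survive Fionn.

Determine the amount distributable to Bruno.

Farrukh takes one-quarter of ₹1,080,000 = ₹270,000. The remaining ₹810,000 passes to the descendants.
The descendants' portion (₹810,000) is divided at the children's generation into 3 shares of ₹270,000. Elio and Imani each take ₹270,000. The remaining share for the deceased Ruthie (₹270,000) is carried to the next generation.
That pool (₹270,000) passes entirely to Bruno, the sole taker at the grandchildren's generation.

Bruno receives ₹270,000.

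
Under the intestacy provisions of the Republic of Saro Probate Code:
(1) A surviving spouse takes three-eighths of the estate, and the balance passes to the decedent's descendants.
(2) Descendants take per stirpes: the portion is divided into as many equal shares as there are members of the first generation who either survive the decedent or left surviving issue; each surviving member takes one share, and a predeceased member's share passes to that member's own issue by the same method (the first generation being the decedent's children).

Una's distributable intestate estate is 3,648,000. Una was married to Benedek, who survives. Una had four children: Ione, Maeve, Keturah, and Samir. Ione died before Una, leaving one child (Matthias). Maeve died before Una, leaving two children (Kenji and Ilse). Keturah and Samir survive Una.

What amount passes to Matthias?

Benedek takes three-eighths of 3,648,000 = 1,368,000. The remaining 2,280,000 passes to the descendants.
The descendants' portion (2,280,000) is divided into 4 shares of 570,000: Keturah and Samir each take 570,000; Ione's 570,000 share passes to Ione's issue; Maeve's 570,000 share passes to Maeve's issue.
Ione's share (570,000) passes entirely to Matthias.
Maeve's share (570,000) is divided into 2 shares of 285,000: Kenji and Ilse each take 285,000.

Matthias receives 570,000.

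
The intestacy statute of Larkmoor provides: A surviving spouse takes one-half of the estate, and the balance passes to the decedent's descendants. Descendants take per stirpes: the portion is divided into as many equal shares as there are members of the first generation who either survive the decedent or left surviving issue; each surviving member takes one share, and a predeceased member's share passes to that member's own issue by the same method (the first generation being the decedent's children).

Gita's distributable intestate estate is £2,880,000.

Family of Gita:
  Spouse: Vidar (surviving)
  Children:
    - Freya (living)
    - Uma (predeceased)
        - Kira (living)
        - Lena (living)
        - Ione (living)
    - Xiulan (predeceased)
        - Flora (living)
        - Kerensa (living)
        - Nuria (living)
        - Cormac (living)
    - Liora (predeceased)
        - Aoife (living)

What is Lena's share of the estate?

Lena receives £120,000.

Vidar takes one-half of £2,880,000 = £1,440,000. The remaining £1,440,000 passes to the descendants.
The descendants' portion (£1,440,000) is divided into 4 shares of £360,000: Freya takes £360,000; Uma's £360,000 share passes to Uma's issue; Xiulan's £360,000 share passes to Xiulan's issue; Liora's £360,000 share passes to Liora's issue.
Uma's share (£360,000) is divided into 3 shares of £120,000: Kira, Lena, and Ione each take £120,000.
Xiulan's share (£360,000) is divided into 4 shares of £90,000: Flora, Kerensa, Nuria, and Cormac each take £90,000.
Liora's share (£360,000) passes entirely to Aoife.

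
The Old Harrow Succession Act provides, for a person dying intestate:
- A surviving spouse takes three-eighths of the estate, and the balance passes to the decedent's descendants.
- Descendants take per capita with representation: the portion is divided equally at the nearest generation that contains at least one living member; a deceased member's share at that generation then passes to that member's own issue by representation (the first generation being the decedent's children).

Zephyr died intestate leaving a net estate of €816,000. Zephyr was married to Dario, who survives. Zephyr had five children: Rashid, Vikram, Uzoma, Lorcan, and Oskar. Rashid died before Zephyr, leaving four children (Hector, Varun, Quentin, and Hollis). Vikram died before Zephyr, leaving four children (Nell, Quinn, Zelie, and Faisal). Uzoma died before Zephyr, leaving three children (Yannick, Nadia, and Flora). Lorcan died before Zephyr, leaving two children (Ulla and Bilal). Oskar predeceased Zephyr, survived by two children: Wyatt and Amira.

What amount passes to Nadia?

Nadia receives €34,000.

Dario takes three-eighths of €816,000 = €306,000. The remaining €510,000 passes to the descendants.
No child survives, so the initial division is made at the grandchildren's generation.
The descendants' portion (€510,000) is divided into 15 shares of €34,000: Hector, Varun, Quentin, Hollis, Nell, Quinn, Zelie, Faisal, Yannick, Nadia, Flora, Ulla, Bilal, Wyatt, and Amira each take €34,000.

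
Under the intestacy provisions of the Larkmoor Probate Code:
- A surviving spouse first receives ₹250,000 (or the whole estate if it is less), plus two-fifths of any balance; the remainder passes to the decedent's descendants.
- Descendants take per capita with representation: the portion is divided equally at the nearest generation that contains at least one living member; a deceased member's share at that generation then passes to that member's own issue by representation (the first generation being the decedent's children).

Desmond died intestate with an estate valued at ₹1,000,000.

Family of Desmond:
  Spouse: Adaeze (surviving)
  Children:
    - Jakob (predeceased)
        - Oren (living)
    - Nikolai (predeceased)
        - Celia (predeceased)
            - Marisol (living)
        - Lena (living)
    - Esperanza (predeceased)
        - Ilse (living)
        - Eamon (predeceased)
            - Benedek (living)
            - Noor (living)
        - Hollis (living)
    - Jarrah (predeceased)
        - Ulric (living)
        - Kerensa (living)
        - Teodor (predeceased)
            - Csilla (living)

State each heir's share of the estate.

Adaeze first takes ₹250,000, leaving a balance of ₹750,000. Adaeze then takes two-fifths of the balance (₹300,000), for a total of ₹550,000. The remaining ₹450,000 passes to the descendants.
No child survives, so the initial division is made at the grandchildren's generation.
The descendants' portion (₹450,000) is divided into 9 shares of ₹50,000: Oren, Lena, Ilse, Hollis, Ulric, and Kerensa each take ₹50,000; Celia's ₹50,000 share passes to Celia's issue; Eamon's ₹50,000 share passes to Eamon's issue; Teodor's ₹50,000 share passes to Teodor's issue.
Celia's share (₹50,000) passes entirely to Marisol.
Eamon's share (₹50,000) is divided into 2 shares of ₹25,000: Benedek and Noor each take ₹25,000.
Teodor's share (₹50,000) passes entirely to Csilla.

Adaeze: ₹550,000; Oren: ₹50,000; Marisol: ₹50,000; Lena: ₹50,000; Ilse: ₹50,000; Benedek: ₹25,000; Noor: ₹25,000; Hollis: ₹50,000; Ulric: ₹50,000; Kerensa: ₹50,000; Csilla: ₹50,000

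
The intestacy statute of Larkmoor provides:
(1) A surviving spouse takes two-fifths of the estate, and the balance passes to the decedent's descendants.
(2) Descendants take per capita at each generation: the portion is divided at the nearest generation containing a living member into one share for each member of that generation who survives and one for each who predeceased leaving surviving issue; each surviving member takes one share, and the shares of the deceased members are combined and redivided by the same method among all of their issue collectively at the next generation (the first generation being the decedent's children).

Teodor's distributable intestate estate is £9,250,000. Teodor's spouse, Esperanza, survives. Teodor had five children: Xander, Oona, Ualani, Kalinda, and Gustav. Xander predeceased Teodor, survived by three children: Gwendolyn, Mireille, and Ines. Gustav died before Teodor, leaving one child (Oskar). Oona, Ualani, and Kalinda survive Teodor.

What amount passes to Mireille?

Mireille receives £555,000.

Esperanza takes two-fifths of £9,250,000 = £3,700,000. The remaining £5,550,000 passes to the descendants.
The descendants' portion (£5,550,000) is divided at the children's generation into 5 shares of £1,110,000. Oona, Ualani, and Kalinda each take £1,110,000. The 2 shares of the deceased (Xander and Gustav) are combined into a pool of £2,220,000.
That pool (£2,220,000) is divided at the grandchildren's generation equally among Gwendolyn, Mireille, Ines, and Oskar: £555,000 each.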